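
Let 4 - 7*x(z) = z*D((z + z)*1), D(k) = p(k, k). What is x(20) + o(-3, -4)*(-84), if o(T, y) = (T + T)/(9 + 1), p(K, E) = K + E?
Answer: -888/5 ≈ -177.60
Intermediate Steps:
p(K, E) = E + K
D(k) = 2*k (D(k) = k + k = 2*k)
o(T, y) = T/5 (o(T, y) = (2*T)/10 = (2*T)*(⅒) = T/5)
x(z) = 4/7 - 4*z²/7 (x(z) = 4/7 - z*2*((z + z)*1)/7 = 4/7 - z*2*((2*z)*1)/7 = 4/7 - z*2*(2*z)/7 = 4/7 - z*4*z/7 = 4/7 - 4*z²/7)
x(20) + o(-3, -4)*(-84) = (4/7 - 4/7*20²) + ((⅕)*(-3))*(-84) = (4/7 - 4/7*400) - ⅗*(-84) = (4/7 - 1600/7) + 252/5 = -228 + 252/5 = -888/5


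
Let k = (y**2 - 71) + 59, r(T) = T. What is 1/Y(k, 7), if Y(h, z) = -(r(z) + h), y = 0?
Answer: 1/5 ≈ 0.20000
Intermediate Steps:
k = -12 (k = (0**2 - 71) + 59 = (0 - 71) + 59 = -71 + 59 = -12)
Y(h, z) = -h - z (Y(h, z) = -(z + h) = -(h + z) = -h - z)
1/Y(k, 7) = 1/(-1*(-12) - 1*7) = 1/(12 - 7) = 1/5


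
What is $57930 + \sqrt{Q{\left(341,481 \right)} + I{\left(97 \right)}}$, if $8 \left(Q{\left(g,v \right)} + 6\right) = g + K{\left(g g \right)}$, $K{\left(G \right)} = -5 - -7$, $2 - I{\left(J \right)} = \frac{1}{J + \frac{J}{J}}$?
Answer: $57930 + \frac{\sqrt{30470}}{28} \approx 57936.0$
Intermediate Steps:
$I{\left(J \right)} = 2 - \frac{1}{1 + J}$ ($I{\left(J \right)} = 2 - \frac{1}{J + \frac{J}{J}} = 2 - \frac{1}{J + 1} = 2 - \frac{1}{1 + J}$)
$K{\left(G \right)} = 2$ ($K{\left(G \right)} = -5 + 7 = 2$)
$Q{\left(g,v \right)} = - \frac{23}{4} + \frac{g}{8}$ ($Q{\left(g,v \right)} = -6 + \frac{g + 2}{8} = -6 + \frac{2 + g}{8} = -6 + \left(\frac{1}{4} + \frac{g}{8}\right) = - \frac{23}{4} + \frac{g}{8}$)
$57930 + \sqrt{Q{\left(341,481 \right)} + I{\left(97 \right)}} = 57930 + \sqrt{\left(- \frac{23}{4} + \frac{1}{8} \cdot 341\right) + \frac{1 + 2 \cdot 97}{1 + 97}} = 57930 + \sqrt{\left(- \frac{23}{4} + \frac{341}{8}\right) + \frac{1 + 194}{98}} = 57930 + \sqrt{\frac{295}{8} + \frac{1}{98} \cdot 195} = 57930 + \sqrt{\frac{295}{8} + \frac{195}{98}} = 57930 + \sqrt{\frac{15235}{392}} = 57930 + \frac{\sqrt{30470}}{28}$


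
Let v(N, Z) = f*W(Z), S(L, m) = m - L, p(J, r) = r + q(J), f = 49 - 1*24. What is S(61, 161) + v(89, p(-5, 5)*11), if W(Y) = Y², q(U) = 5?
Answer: 302600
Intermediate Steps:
f = 25 (f = 49 - 24 = 25)
p(J, r) = 5 + r (p(J, r) = r + 5 = 5 + r)
v(N, Z) = 25*Z²
S(61, 161) + v(89, p(-5, 5)*11) = (161 - 1*61) + 25*((5 + 5)*11)² = (161 - 61) + 25*(10*11)² = 100 + 25*110² = 100 + 25*12100 = 100 + 302500 = 302600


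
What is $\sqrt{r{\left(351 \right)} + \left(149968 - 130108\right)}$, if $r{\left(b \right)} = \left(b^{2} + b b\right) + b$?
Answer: $\sqrt{266613} \approx 516.35$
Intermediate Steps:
$r{\left(b \right)} = b + 2 b^{2}$ ($r{\left(b \right)} = \left(b^{2} + b^{2}\right) + b = 2 b^{2} + b = b + 2 b^{2}$)
$\sqrt{r{\left(351 \right)} + \left(149968 - 130108\right)} = \sqrt{351 \left(1 + 2 \cdot 351\right) + \left(149968 - 130108\right)} = \sqrt{351 \left(1 + 702\right) + 19860} = \sqrt{351 \cdot 703 + 19860} = \sqrt{246753 + 19860} = \sqrt{266613}$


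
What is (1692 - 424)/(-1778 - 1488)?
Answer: -634/1633 ≈ -0.38824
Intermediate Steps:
(1692 - 424)/(-1778 - 1488) = 1268/(-3266) = 1268*(-1/3266) = -634/1633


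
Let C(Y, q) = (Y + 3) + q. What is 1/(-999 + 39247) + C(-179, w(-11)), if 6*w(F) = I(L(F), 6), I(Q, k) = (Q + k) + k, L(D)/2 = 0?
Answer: -6655151/38248 ≈ -174.00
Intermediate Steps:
L(D) = 0 (L(D) = 2*0 = 0)
I(Q, k) = Q + 2*k
w(F) = 2 (w(F) = (0 + 2*6)/6 = (0 + 12)/6 = (1/6)*12 = 2)
C(Y, q) = 3 + Y + q (C(Y, q) = (3 + Y) + q = 3 + Y + q)
1/(-999 + 39247) + C(-179, w(-11)) = 1/(-999 + 39247) + (3 - 179 + 2) = 1/38248 - 174 = -6655151/38248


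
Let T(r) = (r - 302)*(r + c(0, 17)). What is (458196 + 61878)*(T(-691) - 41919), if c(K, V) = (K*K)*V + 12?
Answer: 328857352272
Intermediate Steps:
c(K, V) = 12 + V*K² (c(K, V) = K²*V + 12 = V*K² + 12 = 12 + V*K²)
T(r) = (-302 + r)*(12 + r) (T(r) = (r - 302)*(r + (12 + 17*0²)) = (-302 + r)*(r + (12 + 17*0)) = (-302 + r)*(r + (12 + 0)) = (-302 + r)*(r + 12) = (-302 + r)*(12 + r))
(458196 + 61878)*(T(-691) - 41919) = (458196 + 61878)*((-3624 + (-691)² - 290*(-691)) - 41919) = 520074*((-3624 + 477481 + 200390) - 41919) = 520074*(674247 - 41919) = 520074*632328 = 328857352272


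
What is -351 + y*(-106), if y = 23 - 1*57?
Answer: 3253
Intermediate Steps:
y = -34 (y = 23 - 57 = -34)
-351 + y*(-106) = -351 - 34*(-106) = -351 + 3604 = 3253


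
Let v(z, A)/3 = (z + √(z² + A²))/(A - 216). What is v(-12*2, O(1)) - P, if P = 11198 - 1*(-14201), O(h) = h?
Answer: -5460713/215 - 3*√577/215 ≈ -25399.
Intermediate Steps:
P = 25399 (P = 11198 + 14201 = 25399)
v(z, A) = 3*(z + √(A² + z²))/(-216 + A) (v(z, A) = 3*((z + √(z² + A²))/(A - 216)) = 3*((z + √(A² + z²))/(-216 + A)) = 3*(z + √(A² + z²))/(-216 + A))
v(-12*2, O(1)) - P = 3*(-12*2 + √(1² + (-12*2)²))/(-216 + 1) - 1*25399 = 3*(-24 + √(1 + (-24)²))/(-215) - 25399 = 3*(-1/215)*(-24 + √(1 + 576)) - 25399 = 3*(-1/215)*(-24 + √577) - 25399 = (72/215 - 3*√577/215) - 25399 = -5460713/215 - 3*√577/215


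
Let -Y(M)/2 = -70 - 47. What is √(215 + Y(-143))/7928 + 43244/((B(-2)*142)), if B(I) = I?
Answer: -10811/71 + √449/7928 ≈ -152.26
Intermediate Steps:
Y(M) = 234 (Y(M) = -2*(-70 - 47) = -2*(-117) = 234)
√(215 + Y(-143))/7928 + 43244/((B(-2)*142)) = √(215 + 234)/7928 + 43244/((-2*142)) = √449*(1/7928) + 43244/(-284) = √449/7928 + 43244*(-1/284) = √449/7928 - 10811/71 = -10811/71 + √449/7928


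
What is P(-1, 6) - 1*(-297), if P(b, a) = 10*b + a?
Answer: 293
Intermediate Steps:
P(b, a) = a + 10*b
P(-1, 6) - 1*(-297) = (6 + 10*(-1)) - 1*(-297) = (6 - 10) + 297 = -4 + 297 = 293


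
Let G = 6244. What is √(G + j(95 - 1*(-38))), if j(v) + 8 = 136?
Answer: 6*√177 ≈ 79.825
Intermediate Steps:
j(v) = 128 (j(v) = -8 + 136 = 128)
√(G + j(95 - 1*(-38))) = √(6244 + 128) = √6372 = 6*√177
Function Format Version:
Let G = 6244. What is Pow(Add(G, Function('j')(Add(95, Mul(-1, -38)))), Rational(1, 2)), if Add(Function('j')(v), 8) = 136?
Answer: Mul(6, Pow(177, Rational(1, 2))) ≈ 79.825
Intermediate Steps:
Function('j')(v) = 128 (Function('j')(v) = Add(-8, 136) = 128)
Pow(Add(G, Function('j')(Add(95, Mul(-1, -38)))), Rational(1, 2)) = Pow(Add(6244, 128), Rational(1, 2)) = Pow(6372, Rational(1, 2)) = Mul(6, Pow(177, Rational(1, 2)))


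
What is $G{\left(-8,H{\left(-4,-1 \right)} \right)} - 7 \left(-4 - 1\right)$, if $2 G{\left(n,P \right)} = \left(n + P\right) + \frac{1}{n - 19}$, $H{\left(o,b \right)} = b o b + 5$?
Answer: $\frac{850}{27} \approx 31.481$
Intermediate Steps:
$H{\left(o,b \right)} = 5 + o b^{2}$ ($H{\left(o,b \right)} = o b^{2} + 5 = 5 + o b^{2}$)
$G{\left(n,P \right)} = \frac{P}{2} + \frac{n}{2} + \frac{1}{2 \left(-19 + n\right)}$ ($G{\left(n,P \right)} = \frac{\left(n + P\right) + \frac{1}{n - 19}}{2} = \frac{\left(P + n\right) + \frac{1}{-19 + n}}{2} = \frac{P + n + \frac{1}{-19 + n}}{2} = \frac{P}{2} + \frac{n}{2} + \frac{1}{2 \left(-19 + n\right)}$)
$G{\left(-8,H{\left(-4,-1 \right)} \right)} - 7 \left(-4 - 1\right) = \frac{1 + \left(-8\right)^{2} - 19 \left(5 - 4 \left(-1\right)^{2}\right) - -152 + \left(5 - 4 \left(-1\right)^{2}\right) \left(-8\right)}{2 \left(-19 - 8\right)} - 7 \left(-4 - 1\right) = \frac{1 + 64 - 19 \left(5 - 4\right) + 152 + \left(5 - 4\right) \left(-8\right)}{2 \left(-27\right)} - -35 = \frac{1}{2} \left(- \frac{1}{27}\right) \left(1 + 64 - 19 \left(5 - 4\right) + 152 + \left(5 - 4\right) \left(-8\right)\right) + 35 = \frac{1}{2} \left(- \frac{1}{27}\right) \left(1 + 64 - 19 + 152 + 1 \left(-8\right)\right) + 35 = \frac{1}{2} \left(- \frac{1}{27}\right) \left(1 + 64 - 19 + 152 - 8\right) + 35 = \frac{1}{2} \left(- \frac{1}{27}\right) 190 + 35 = - \frac{95}{27} + 35 = \frac{850}{27}$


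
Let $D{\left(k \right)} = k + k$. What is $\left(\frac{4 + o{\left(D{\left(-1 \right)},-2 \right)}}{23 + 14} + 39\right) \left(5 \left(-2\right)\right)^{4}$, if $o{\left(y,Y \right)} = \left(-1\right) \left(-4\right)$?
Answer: $\frac{14510000}{37} \approx 3.9216 \cdot 10^{5}$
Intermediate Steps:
$D{\left(k \right)} = 2 k$
$o{\left(y,Y \right)} = 4$
$\left(\frac{4 + o{\left(D{\left(-1 \right)},-2 \right)}}{23 + 14} + 39\right) \left(5 \left(-2\right)\right)^{4} = \left(\frac{4 + 4}{23 + 14} + 39\right) \left(5 \left(-2\right)\right)^{4} = \left(\frac{8}{37} + 39\right) \left(-10\right)^{4} = \left(8 \cdot \frac{1}{37} + 39\right) 10000 = \left(\frac{8}{37} + 39\right) 10000 = \frac{1451}{37} \cdot 10000 = \frac{14510000}{37}$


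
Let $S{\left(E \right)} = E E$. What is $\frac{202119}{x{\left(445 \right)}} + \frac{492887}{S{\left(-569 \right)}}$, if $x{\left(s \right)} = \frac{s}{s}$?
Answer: $\frac{65438742446}{323761} \approx 2.0212 \cdot 10^{5}$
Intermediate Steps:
$S{\left(E \right)} = E^{2}$
$x{\left(s \right)} = 1$
$\frac{202119}{x{\left(445 \right)}} + \frac{492887}{S{\left(-569 \right)}} = \frac{202119}{1} + \frac{492887}{\left(-569\right)^{2}} = 202119 \cdot 1 + \frac{492887}{323761} = 202119 + 492887 \cdot \frac{1}{323761} = 202119 + \frac{492887}{323761} = \frac{65438742446}{323761}$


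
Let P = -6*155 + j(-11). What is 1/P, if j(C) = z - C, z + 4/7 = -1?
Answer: -7/6444 ≈ -0.0010863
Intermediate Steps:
z = -11/7 (z = -4/7 - 1 = -11/7 ≈ -1.5714)
j(C) = -11/7 - C
P = -6444/7 (P = -6*155 + (-11/7 - 1*(-11)) = -930 + (-11/7 + 11) = -930 + 66/7 = -6444/7 ≈ -920.57)
1/P = 1/(-6444/7) = -7/6444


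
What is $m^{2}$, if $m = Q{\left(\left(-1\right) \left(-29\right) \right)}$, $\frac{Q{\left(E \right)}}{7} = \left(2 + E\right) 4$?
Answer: $753424$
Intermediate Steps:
$Q{\left(E \right)} = 56 + 28 E$ ($Q{\left(E \right)} = 7 \left(2 + E\right) 4 = 7 \left(8 + 4 E\right) = 56 + 28 E$)
$m = 868$ ($m = 56 + 28 \left(\left(-1\right) \left(-29\right)\right) = 56 + 28 \cdot 29 = 56 + 812 = 868$)
$m^{2} = 868^{2} = 753424$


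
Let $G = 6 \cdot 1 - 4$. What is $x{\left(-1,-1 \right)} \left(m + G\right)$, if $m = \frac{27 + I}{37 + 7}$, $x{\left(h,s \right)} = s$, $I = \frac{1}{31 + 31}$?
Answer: $- \frac{7131}{2728} \approx -2.614$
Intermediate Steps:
$I = \frac{1}{62} \approx 0.016129$
$G = 2$ ($G = 6 - 4 = 2$)
$m = \frac{1675}{2728}$ ($m = \frac{27 + \frac{1}{62}}{37 + 7} = \frac{1675}{62 \cdot 44} = \frac{1675}{62} \cdot \frac{1}{44} = \frac{1675}{2728} \approx 0.614$)
$x{\left(-1,-1 \right)} \left(m + G\right) = - (\frac{1675}{2728} + 2) = \left(-1\right) \frac{7131}{2728} = - \frac{7131}{2728}$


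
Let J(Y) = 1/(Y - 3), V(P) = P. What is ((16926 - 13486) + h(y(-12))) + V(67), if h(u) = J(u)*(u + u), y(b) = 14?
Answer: 38605/11 ≈ 3509.5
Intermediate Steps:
J(Y) = 1/(-3 + Y)
h(u) = 2*u/(-3 + u) (h(u) = (u + u)/(-3 + u) = (2*u)/(-3 + u) = 2*u/(-3 + u))
((16926 - 13486) + h(y(-12))) + V(67) = ((16926 - 13486) + 2*14/(-3 + 14)) + 67 = (3440 + 2*14/11) + 67 = (3440 + 2*14*(1/11)) + 67 = (3440 + 28/11) + 67 = 37868/11 + 67 = 38605/11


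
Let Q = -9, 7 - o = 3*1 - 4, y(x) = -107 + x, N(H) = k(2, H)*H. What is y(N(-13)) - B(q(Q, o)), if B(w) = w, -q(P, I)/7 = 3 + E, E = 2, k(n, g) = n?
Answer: -98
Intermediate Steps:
N(H) = 2*H
o = 8 (o = 7 - (3*1 - 4) = 7 - (3 - 4) = 7 - 1*(-1) = 7 + 1 = 8)
q(P, I) = -35 (q(P, I) = -7*(3 + 2) = -7*5 = -35)
y(N(-13)) - B(q(Q, o)) = (-107 + 2*(-13)) - 1*(-35) = (-107 - 26) + 35 = -133 + 35 = -98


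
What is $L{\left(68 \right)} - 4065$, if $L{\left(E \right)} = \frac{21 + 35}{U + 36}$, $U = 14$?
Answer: $- \frac{101597}{25} \approx -4063.9$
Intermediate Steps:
$L{\left(E \right)} = \frac{28}{25}$ ($L{\left(E \right)} = \frac{21 + 35}{14 + 36} = \frac{56}{50} = 56 \cdot \frac{1}{50} = \frac{28}{25}$)
$L{\left(68 \right)} - 4065 = \frac{28}{25} - 4065 = - \frac{101597}{25}$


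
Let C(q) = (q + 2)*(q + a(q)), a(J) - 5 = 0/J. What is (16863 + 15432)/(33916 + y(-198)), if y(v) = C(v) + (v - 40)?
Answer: 32295/71506 ≈ 0.45164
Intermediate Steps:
a(J) = 5 (a(J) = 5 + 0/J = 5 + 0 = 5)
C(q) = (2 + q)*(5 + q) (C(q) = (q + 2)*(q + 5) = (2 + q)*(5 + q))
y(v) = -30 + v² + 8*v (y(v) = (10 + v² + 7*v) + (v - 40) = (10 + v² + 7*v) + (-40 + v) = -30 + v² + 8*v)
(16863 + 15432)/(33916 + y(-198)) = (16863 + 15432)/(33916 + (-30 + (-198)² + 8*(-198))) = 32295/(33916 + (-30 + 39204 - 1584)) = 32295/(33916 + 37590) = 32295/71506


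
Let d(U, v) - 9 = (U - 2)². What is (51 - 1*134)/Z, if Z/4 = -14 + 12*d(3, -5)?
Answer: -83/424 ≈ -0.19575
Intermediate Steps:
d(U, v) = 9 + (-2 + U)² (d(U, v) = 9 + (U - 2)² = 9 + (-2 + U)²)
Z = 424 (Z = 4*(-14 + 12*(9 + (-2 + 3)²)) = 4*(-14 + 12*(9 + 1²)) = 4*(-14 + 12*(9 + 1)) = 4*(-14 + 12*10) = 4*(-14 + 120) = 4*106 = 424)
(51 - 1*134)/Z = (51 - 1*134)/424 = (51 - 134)*(1/424) = -83*1/424 = -83/424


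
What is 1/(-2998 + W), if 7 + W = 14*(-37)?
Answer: -1/3523 ≈ -0.00028385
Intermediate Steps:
W = -525 (W = -7 + 14*(-37) = -7 - 518 = -525)
1/(-2998 + W) = 1/(-2998 - 525) = 1/(-3523) = -1/3523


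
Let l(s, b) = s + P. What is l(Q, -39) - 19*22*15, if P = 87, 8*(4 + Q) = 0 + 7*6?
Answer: -24727/4 ≈ -6181.8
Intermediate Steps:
Q = 5/4 (Q = -4 + (0 + 7*6)/8 = -4 + (0 + 42)/8 = -4 + (⅛)*42 = -4 + 21/4 = 5/4 ≈ 1.2500)
l(s, b) = 87 + s (l(s, b) = s + 87 = 87 + s)
l(Q, -39) - 19*22*15 = (87 + 5/4) - 19*22*15 = 353/4 - 418*15 = 353/4 - 1*6270 = 353/4 - 6270 = -24727/4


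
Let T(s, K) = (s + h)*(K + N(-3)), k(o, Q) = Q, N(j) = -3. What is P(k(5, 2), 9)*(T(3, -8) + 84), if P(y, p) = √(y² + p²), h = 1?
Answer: 40*√85 ≈ 368.78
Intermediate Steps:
P(y, p) = √(p² + y²)
T(s, K) = (1 + s)*(-3 + K) (T(s, K) = (s + 1)*(K - 3) = (1 + s)*(-3 + K))
P(k(5, 2), 9)*(T(3, -8) + 84) = √(9² + 2²)*((-3 - 8 - 3*3 - 8*3) + 84) = √(81 + 4)*((-3 - 8 - 9 - 24) + 84) = √85*(-44 + 84) = √85*40 = 40*√85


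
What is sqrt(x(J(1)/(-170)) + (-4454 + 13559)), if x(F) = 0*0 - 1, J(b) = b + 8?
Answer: 4*sqrt(569) ≈ 95.415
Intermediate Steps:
J(b) = 8 + b
x(F) = -1 (x(F) = 0 - 1 = -1)
sqrt(x(J(1)/(-170)) + (-4454 + 13559)) = sqrt(-1 + (-4454 + 13559)) = sqrt(-1 + 9105) = sqrt(9104) = 4*sqrt(569)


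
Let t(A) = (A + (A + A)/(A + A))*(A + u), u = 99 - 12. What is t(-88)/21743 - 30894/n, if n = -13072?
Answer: 17706987/7479592 ≈ 2.3674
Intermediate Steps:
u = 87
t(A) = (1 + A)*(87 + A) (t(A) = (A + (A + A)/(A + A))*(A + 87) = (A + (2*A)/((2*A)))*(87 + A) = (A + (2*A)*(1/(2*A)))*(87 + A) = (A + 1)*(87 + A) = (1 + A)*(87 + A))
t(-88)/21743 - 30894/n = (87 + (-88)² + 88*(-88))/21743 - 30894/(-13072) = (87 + 7744 - 7744)*(1/21743) - 30894*(-1/13072) = 87*(1/21743) + 813/344 = 87/21743 + 813/344 = 17706987/7479592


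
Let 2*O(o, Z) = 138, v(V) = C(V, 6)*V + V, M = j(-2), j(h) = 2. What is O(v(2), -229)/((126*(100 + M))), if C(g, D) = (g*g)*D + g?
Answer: 23/4284 ≈ 0.0053688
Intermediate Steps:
M = 2
C(g, D) = g + D*g² (C(g, D) = g²*D + g = D*g² + g = g + D*g²)
v(V) = V + V²*(1 + 6*V) (v(V) = (V*(1 + 6*V))*V + V = V²*(1 + 6*V) + V = V + V²*(1 + 6*V))
O(o, Z) = 69 (O(o, Z) = (½)*138 = 69)
O(v(2), -229)/((126*(100 + M))) = 69/((126*(100 + 2))) = 69/((126*102)) = 69/12852 = 69*(1/12852) = 23/4284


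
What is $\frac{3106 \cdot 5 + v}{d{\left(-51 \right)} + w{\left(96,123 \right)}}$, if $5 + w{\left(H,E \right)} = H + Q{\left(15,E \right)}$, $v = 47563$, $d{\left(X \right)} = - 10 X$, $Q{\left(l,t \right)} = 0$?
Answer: $\frac{63093}{601} \approx 104.98$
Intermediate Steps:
$w{\left(H,E \right)} = -5 + H$ ($w{\left(H,E \right)} = -5 + \left(H + 0\right) = -5 + H$)
$\frac{3106 \cdot 5 + v}{d{\left(-51 \right)} + w{\left(96,123 \right)}} = \frac{3106 \cdot 5 + 47563}{\left(-10\right) \left(-51\right) + \left(-5 + 96\right)} = \frac{15530 + 47563}{510 + 91} = \frac{63093}{601}$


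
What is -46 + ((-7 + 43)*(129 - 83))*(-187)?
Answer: -309718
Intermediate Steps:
-46 + ((-7 + 43)*(129 - 83))*(-187) = -46 + (36*46)*(-187) = -46 + 1656*(-187) = -46 - 309672 = -309718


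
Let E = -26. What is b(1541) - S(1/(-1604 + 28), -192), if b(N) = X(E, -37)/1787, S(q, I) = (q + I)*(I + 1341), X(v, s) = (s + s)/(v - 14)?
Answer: 3106515069373/14081560 ≈ 2.2061e+5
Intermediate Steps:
X(v, s) = 2*s/(-14 + v) (X(v, s) = (2*s)/(-14 + v) = 2*s/(-14 + v))
S(q, I) = (1341 + I)*(I + q) (S(q, I) = (I + q)*(1341 + I) = (1341 + I)*(I + q))
b(N) = 37/35740 (b(N) = (2*(-37)/(-14 - 26))/1787 = (2*(-37)/(-40))*(1/1787) = (2*(-37)*(-1/40))*(1/1787) = (37/20)*(1/1787) = 37/35740)
b(1541) - S(1/(-1604 + 28), -192) = 37/35740 - ((-192)² + 1341*(-192) + 1341/(-1604 + 28) - 192/(-1604 + 28)) = 37/35740 - (36864 - 257472 + 1341/(-1576) - 192/(-1576)) = 37/35740 - (36864 - 257472 + 1341*(-1/1576) - 192*(-1/1576)) = 37/35740 - (36864 - 257472 - 1341/1576 + 24/197) = 37/35740 - 1*(-347679357/1576) = 37/35740 + 347679357/1576 = 3106515069373/14081560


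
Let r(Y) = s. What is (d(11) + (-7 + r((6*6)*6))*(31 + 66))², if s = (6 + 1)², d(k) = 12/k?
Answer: 2009370276/121 ≈ 1.6606e+7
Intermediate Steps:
s = 49 (s = 7² = 49)
r(Y) = 49
(d(11) + (-7 + r((6*6)*6))*(31 + 66))² = (12/11 + (-7 + 49)*(31 + 66))² = (12*(1/11) + 42*97)² = (12/11 + 4074)² = (44826/11)² = 2009370276/121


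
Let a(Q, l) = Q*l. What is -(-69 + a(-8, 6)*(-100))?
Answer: -4731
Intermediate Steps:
-(-69 + a(-8, 6)*(-100)) = -(-69 - 8*6*(-100)) = -(-69 - 48*(-100)) = -(-69 + 4800) = -1*4731 = -4731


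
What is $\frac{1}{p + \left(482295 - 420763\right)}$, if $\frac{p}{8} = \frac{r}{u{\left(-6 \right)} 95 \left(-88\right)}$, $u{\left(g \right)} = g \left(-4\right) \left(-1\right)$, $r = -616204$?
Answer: $\frac{6270}{385651589} \approx 1.6258 \cdot 10^{-5}$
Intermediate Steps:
$u{\left(g \right)} = 4 g$ ($u{\left(g \right)} = - 4 g \left(-1\right) = 4 g$)
$p = - \frac{154051}{6270}$ ($p = 8 \left(- \frac{616204}{4 \left(-6\right) 95 \left(-88\right)}\right) = 8 \left(- \frac{616204}{\left(-24\right) 95 \left(-88\right)}\right) = 8 \left(- \frac{616204}{\left(-2280\right) \left(-88\right)}\right) = 8 \left(- \frac{616204}{200640}\right) = 8 \left(\left(-616204\right) \frac{1}{200640}\right) = 8 \left(- \frac{154051}{50160}\right) = - \frac{154051}{6270} \approx -24.57$)
$\frac{1}{p + \left(482295 - 420763\right)} = \frac{1}{- \frac{154051}{6270} + \left(482295 - 420763\right)} = \frac{1}{- \frac{154051}{6270} + 61532} = \frac{1}{\frac{385651589}{6270}} = \frac{6270}{385651589}$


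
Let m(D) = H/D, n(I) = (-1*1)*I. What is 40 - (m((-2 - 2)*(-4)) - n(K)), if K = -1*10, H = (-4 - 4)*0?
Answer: 50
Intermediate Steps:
H = 0 (H = -8*0 = 0)
K = -10
n(I) = -I
m(D) = 0 (m(D) = 0/D = 0)
40 - (m((-2 - 2)*(-4)) - n(K)) = 40 - (0 - (-1)*(-10)) = 40 - (0 - 1*10) = 40 - (0 - 10) = 40 - 1*(-10) = 40 + 10 = 50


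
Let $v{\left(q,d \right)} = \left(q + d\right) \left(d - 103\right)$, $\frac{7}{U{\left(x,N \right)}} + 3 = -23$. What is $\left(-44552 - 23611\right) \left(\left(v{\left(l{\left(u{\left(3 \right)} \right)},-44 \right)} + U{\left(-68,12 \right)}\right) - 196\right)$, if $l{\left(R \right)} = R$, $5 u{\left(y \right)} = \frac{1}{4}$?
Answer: $- \frac{111019736457}{260} \approx -4.27 \cdot 10^{8}$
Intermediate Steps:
$U{\left(x,N \right)} = - \frac{7}{26}$ ($U{\left(x,N \right)} = \frac{7}{-3 - 23} = \frac{7}{-26} = 7 \left(- \frac{1}{26}\right) = - \frac{7}{26}$)
$u{\left(y \right)} = \frac{1}{20}$ ($u{\left(y \right)} = \frac{1}{5 \cdot 4} = \frac{1}{5} \cdot \frac{1}{4} = \frac{1}{20}$)
$v{\left(q,d \right)} = \left(-103 + d\right) \left(d + q\right)$ ($v{\left(q,d \right)} = \left(d + q\right) \left(-103 + d\right) = \left(-103 + d\right) \left(d + q\right)$)
$\left(-44552 - 23611\right) \left(\left(v{\left(l{\left(u{\left(3 \right)} \right)},-44 \right)} + U{\left(-68,12 \right)}\right) - 196\right) = \left(-44552 - 23611\right) \left(\left(\left(\left(-44\right)^{2} - -4532 - \frac{103}{20} - \frac{11}{5}\right) - \frac{7}{26}\right) - 196\right) = - 68163 \left(\left(\left(1936 + 4532 - \frac{103}{20} - \frac{11}{5}\right) - \frac{7}{26}\right) - 196\right) = - 68163 \left(\left(\frac{129213}{20} - \frac{7}{26}\right) - 196\right) = - 68163 \left(\frac{1679699}{260} - 196\right) = \left(-68163\right) \frac{1628739}{260} = - \frac{111019736457}{260}$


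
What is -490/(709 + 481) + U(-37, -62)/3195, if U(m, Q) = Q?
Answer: -23419/54315 ≈ -0.43117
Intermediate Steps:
-490/(709 + 481) + U(-37, -62)/3195 = -490/(709 + 481) - 62/3195 = -490/1190 - 62*1/3195 = -490*1/1190 - 62/3195 = -7/17 - 62/3195 = -23419/54315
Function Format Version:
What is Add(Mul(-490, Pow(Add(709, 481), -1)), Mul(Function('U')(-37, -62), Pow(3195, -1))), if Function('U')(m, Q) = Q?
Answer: Rational(-23419, 54315) ≈ -0.43117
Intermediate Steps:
Add(Mul(-490, Pow(Add(709, 481), -1)), Mul(Function('U')(-37, -62), Pow(3195, -1))) = Add(Mul(-490, Pow(Add(709, 481), -1)), Mul(-62, Pow(3195, -1))) = Add(Mul(-490, Pow(1190, -1)), Mul(-62, Rational(1, 3195))) = Add(Mul(-490, Rational(1, 1190)), Rational(-62, 3195)) = Add(Rational(-7, 17), Rational(-62, 3195)) = Rational(-23419, 54315)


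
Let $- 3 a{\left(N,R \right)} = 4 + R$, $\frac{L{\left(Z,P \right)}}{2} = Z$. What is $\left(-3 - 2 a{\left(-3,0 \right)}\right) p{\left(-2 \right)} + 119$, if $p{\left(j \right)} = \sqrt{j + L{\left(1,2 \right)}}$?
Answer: $119$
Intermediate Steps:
$L{\left(Z,P \right)} = 2 Z$
$a{\left(N,R \right)} = - \frac{4}{3} - \frac{R}{3}$ ($a{\left(N,R \right)} = - \frac{4 + R}{3} = - \frac{4}{3} - \frac{R}{3}$)
$p{\left(j \right)} = \sqrt{2 + j}$ ($p{\left(j \right)} = \sqrt{j + 2 \cdot 1} = \sqrt{j + 2} = \sqrt{2 + j}$)
$\left(-3 - 2 a{\left(-3,0 \right)}\right) p{\left(-2 \right)} + 119 = \left(-3 - 2 \left(- \frac{4}{3} - 0\right)\right) \sqrt{2 - 2} + 119 = \left(-3 - 2 \left(- \frac{4}{3} + 0\right)\right) \sqrt{0} + 119 = \left(-3 - - \frac{8}{3}\right) 0 + 119 = \left(-3 + \frac{8}{3}\right) 0 + 119 = \left(- \frac{1}{3}\right) 0 + 119 = 0 + 119 = 119$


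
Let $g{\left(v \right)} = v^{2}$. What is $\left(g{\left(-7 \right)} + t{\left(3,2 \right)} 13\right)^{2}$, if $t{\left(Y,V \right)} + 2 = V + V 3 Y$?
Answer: $80089$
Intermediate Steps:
$t{\left(Y,V \right)} = -2 + V + 3 V Y$ ($t{\left(Y,V \right)} = -2 + \left(V + V 3 Y\right) = -2 + \left(V + 3 V Y\right) = -2 + V + 3 V Y$)
$\left(g{\left(-7 \right)} + t{\left(3,2 \right)} 13\right)^{2} = \left(\left(-7\right)^{2} + \left(-2 + 2 + 3 \cdot 2 \cdot 3\right) 13\right)^{2} = \left(49 + \left(-2 + 2 + 18\right) 13\right)^{2} = \left(49 + 18 \cdot 13\right)^{2} = \left(49 + 234\right)^{2} = 283^{2} = 80089$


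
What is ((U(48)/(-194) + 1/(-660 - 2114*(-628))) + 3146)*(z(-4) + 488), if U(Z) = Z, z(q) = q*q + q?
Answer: 66446545754125/42245246 ≈ 1.5729e+6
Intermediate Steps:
z(q) = q + q² (z(q) = q² + q = q + q²)
((U(48)/(-194) + 1/(-660 - 2114*(-628))) + 3146)*(z(-4) + 488) = ((48/(-194) + 1/(-660 - 2114*(-628))) + 3146)*(-4*(1 - 4) + 488) = ((48*(-1/194) - 1/628/(-2774)) + 3146)*(-4*(-3) + 488) = ((-24/97 - 1/2774*(-1/628)) + 3146)*(12 + 488) = ((-24/97 + 1/1742072) + 3146)*500 = (-41809631/168980984 + 3146)*500 = (531572366033/168980984)*500 = 66446545754125/42245246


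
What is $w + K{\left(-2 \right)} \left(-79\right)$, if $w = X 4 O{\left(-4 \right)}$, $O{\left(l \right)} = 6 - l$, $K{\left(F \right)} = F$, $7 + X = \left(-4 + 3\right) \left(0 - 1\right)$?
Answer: $-82$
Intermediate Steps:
$X = -6$ ($X = -7 + \left(-4 + 3\right) \left(0 - 1\right) = -7 - \left(0 - 1\right) = -7 - -1 = -7 + 1 = -6$)
$w = -240$ ($w = \left(-6\right) 4 \left(6 - -4\right) = - 24 \left(6 + 4\right) = \left(-24\right) 10 = -240$)
$w + K{\left(-2 \right)} \left(-79\right) = -240 - -158 = -240 + 158 = -82$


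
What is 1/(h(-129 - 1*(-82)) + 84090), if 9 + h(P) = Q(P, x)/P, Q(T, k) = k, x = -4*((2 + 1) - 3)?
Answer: 1/84081 ≈ 1.1893e-5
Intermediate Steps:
x = 0 (x = -4*(3 - 3) = -4*0 = 0)
h(P) = -9 (h(P) = -9 + 0/P = -9 + 0 = -9)
1/(h(-129 - 1*(-82)) + 84090) = 1/(-9 + 84090) = 1/84081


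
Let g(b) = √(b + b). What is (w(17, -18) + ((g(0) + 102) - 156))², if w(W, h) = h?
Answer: 5184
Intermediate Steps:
g(b) = √2*√b (g(b) = √(2*b) = √2*√b)
(w(17, -18) + ((g(0) + 102) - 156))² = (-18 + ((√2*√0 + 102) - 156))² = (-18 + ((√2*0 + 102) - 156))² = (-18 + ((0 + 102) - 156))² = (-18 + (102 - 156))² = (-18 - 54)² = (-72)² = 5184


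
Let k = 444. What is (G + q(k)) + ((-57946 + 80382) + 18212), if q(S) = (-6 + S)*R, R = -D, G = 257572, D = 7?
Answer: 295154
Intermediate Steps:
R = -7 (R = -1*7 = -7)
q(S) = 42 - 7*S (q(S) = (-6 + S)*(-7) = 42 - 7*S)
(G + q(k)) + ((-57946 + 80382) + 18212) = (257572 + (42 - 7*444)) + ((-57946 + 80382) + 18212) = (257572 + (42 - 3108)) + (22436 + 18212) = (257572 - 3066) + 40648 = 254506 + 40648 = 295154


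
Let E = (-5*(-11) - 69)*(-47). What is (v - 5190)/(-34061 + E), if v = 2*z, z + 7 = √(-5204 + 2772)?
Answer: 5204/33403 - 16*I*√38/33403 ≈ 0.15579 - 0.0029527*I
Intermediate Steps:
z = -7 + 8*I*√38 (z = -7 + √(-5204 + 2772) = -7 + √(-2432) = -7 + 8*I*√38 ≈ -7.0 + 49.315*I)
E = 658 (E = (55 - 69)*(-47) = -14*(-47) = 658)
v = -14 + 16*I*√38 (v = 2*(-7 + 8*I*√38) = -14 + 16*I*√38 ≈ -14.0 + 98.631*I)
(v - 5190)/(-34061 + E) = ((-14 + 16*I*√38) - 5190)/(-34061 + 658) = (-5204 + 16*I*√38)/(-33403) = (-5204 + 16*I*√38)*(-1/33403) = 5204/33403 - 16*I*√38/33403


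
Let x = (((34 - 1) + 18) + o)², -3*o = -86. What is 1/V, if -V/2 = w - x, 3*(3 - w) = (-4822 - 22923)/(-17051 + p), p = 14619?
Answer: 10944/138935843 ≈ 7.8770e-5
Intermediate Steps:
o = 86/3 (o = -⅓*(-86) = 86/3 ≈ 28.667)
w = -5857/7296 (w = 3 - (-4822 - 22923)/(3*(-17051 + 14619)) = 3 - (-27745)/(3*(-2432)) = 3 - (-27745)*(-1)/(3*2432) = 3 - ⅓*27745/2432 = 3 - 27745/7296 = -5857/7296 ≈ -0.80277)
x = 57121/9 (x = (((34 - 1) + 18) + 86/3)² = ((33 + 18) + 86/3)² = (51 + 86/3)² = (239/3)² = 57121/9 ≈ 6346.8)
V = 138935843/10944 (V = -2*(-5857/7296 - 1*57121/9) = -2*(-5857/7296 - 57121/9) = -2*(-138935843/21888) = 138935843/10944 ≈ 12695.)
1/V = 1/(138935843/10944) = 10944/138935843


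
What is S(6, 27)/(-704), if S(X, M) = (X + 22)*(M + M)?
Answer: -189/88 ≈ -2.1477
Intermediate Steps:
S(X, M) = 2*M*(22 + X) (S(X, M) = (22 + X)*(2*M) = 2*M*(22 + X))
S(6, 27)/(-704) = (2*27*(22 + 6))/(-704) = (2*27*28)*(-1/704) = 1512*(-1/704) = -189/88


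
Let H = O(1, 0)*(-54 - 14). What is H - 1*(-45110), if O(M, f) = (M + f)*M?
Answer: 45042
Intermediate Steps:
O(M, f) = M*(M + f)
H = -68 (H = (1*(1 + 0))*(-54 - 14) = (1*1)*(-68) = 1*(-68) = -68)
H - 1*(-45110) = -68 - 1*(-45110) = -68 + 45110 = 45042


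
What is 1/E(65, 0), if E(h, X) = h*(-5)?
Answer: -1/325 ≈ -0.0030769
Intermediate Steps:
E(h, X) = -5*h
1/E(65, 0) = 1/(-5*65) = 1/(-325) = -1/325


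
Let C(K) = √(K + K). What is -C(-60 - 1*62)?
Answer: -2*I*√61 ≈ -15.62*I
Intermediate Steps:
C(K) = √2*√K (C(K) = √(2*K) = √2*√K)
-C(-60 - 1*62) = -√2*√(-60 - 1*62) = -√2*√(-60 - 62) = -√2*√(-122) = -√2*I*√122 = -2*I*√61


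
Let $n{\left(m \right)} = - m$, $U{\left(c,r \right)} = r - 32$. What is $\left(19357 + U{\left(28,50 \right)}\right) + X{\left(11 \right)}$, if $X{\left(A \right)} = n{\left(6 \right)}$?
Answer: $19369$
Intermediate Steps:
$U{\left(c,r \right)} = -32 + r$
$X{\left(A \right)} = -6$ ($X{\left(A \right)} = \left(-1\right) 6 = -6$)
$\left(19357 + U{\left(28,50 \right)}\right) + X{\left(11 \right)} = \left(19357 + \left(-32 + 50\right)\right) - 6 = \left(19357 + 18\right) - 6 = 19375 - 6 = 19369$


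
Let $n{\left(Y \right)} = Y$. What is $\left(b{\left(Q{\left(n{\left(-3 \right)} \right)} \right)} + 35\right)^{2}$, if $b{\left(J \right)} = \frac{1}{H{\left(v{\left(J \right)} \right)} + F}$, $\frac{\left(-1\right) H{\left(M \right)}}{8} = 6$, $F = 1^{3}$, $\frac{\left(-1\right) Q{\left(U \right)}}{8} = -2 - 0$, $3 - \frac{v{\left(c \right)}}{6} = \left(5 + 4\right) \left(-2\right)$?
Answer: $\frac{2702736}{2209} \approx 1223.5$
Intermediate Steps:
$v{\left(c \right)} = 126$ ($v{\left(c \right)} = 18 - 6 \left(5 + 4\right) \left(-2\right) = 18 - 6 \cdot 9 \left(-2\right) = 18 - -108 = 18 + 108 = 126$)
$Q{\left(U \right)} = 16$ ($Q{\left(U \right)} = - 8 \left(-2 - 0\right) = - 8 \left(-2 + 0\right) = \left(-8\right) \left(-2\right) = 16$)
$F = 1$
$H{\left(M \right)} = -48$ ($H{\left(M \right)} = \left(-8\right) 6 = -48$)
$b{\left(J \right)} = - \frac{1}{47}$ ($b{\left(J \right)} = \frac{1}{-48 + 1} = \frac{1}{-47} = - \frac{1}{47}$)
$\left(b{\left(Q{\left(n{\left(-3 \right)} \right)} \right)} + 35\right)^{2} = \left(- \frac{1}{47} + 35\right)^{2} = \left(\frac{1644}{47}\right)^{2} = \frac{2702736}{2209}$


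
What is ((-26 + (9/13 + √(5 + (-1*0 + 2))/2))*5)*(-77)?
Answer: 126665/13 - 385*√7/2 ≈ 9234.2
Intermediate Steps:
((-26 + (9/13 + √(5 + (-1*0 + 2))/2))*5)*(-77) = ((-26 + (9*(1/13) + √(5 + (0 + 2))*(½)))*5)*(-77) = ((-26 + (9/13 + √(5 + 2)*(½)))*5)*(-77) = ((-26 + (9/13 + √7*(½)))*5)*(-77) = ((-26 + (9/13 + √7/2))*5)*(-77) = ((-329/13 + √7/2)*5)*(-77) = (-1645/13 + 5*√7/2)*(-77) = 126665/13 - 385*√7/2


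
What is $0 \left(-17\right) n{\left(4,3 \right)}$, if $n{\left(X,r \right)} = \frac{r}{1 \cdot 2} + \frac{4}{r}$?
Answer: $0$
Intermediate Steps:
$n{\left(X,r \right)} = \frac{r}{2} + \frac{4}{r}$
$0 \left(-17\right) n{\left(4,3 \right)} = 0 \left(-17\right) \left(\frac{1}{2} \cdot 3 + \frac{4}{3}\right) = 0 \left(\frac{3}{2} + 4 \cdot \frac{1}{3}\right) = 0 \left(\frac{3}{2} + \frac{4}{3}\right) = 0 \cdot \frac{17}{6} = 0$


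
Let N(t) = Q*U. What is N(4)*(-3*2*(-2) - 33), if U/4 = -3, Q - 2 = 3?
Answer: 1260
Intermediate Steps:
Q = 5 (Q = 2 + 3 = 5)
U = -12 (U = 4*(-3) = -12)
N(t) = -60 (N(t) = 5*(-12) = -60)
N(4)*(-3*2*(-2) - 33) = -60*(-3*2*(-2) - 33) = -60*(-6*(-2) - 33) = -60*(12 - 33) = -60*(-21) = 1260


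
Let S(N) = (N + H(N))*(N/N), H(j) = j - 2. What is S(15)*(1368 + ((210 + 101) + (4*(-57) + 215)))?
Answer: 46648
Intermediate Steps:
H(j) = -2 + j
S(N) = -2 + 2*N (S(N) = (N + (-2 + N))*(N/N) = (-2 + 2*N)*1 = -2 + 2*N)
S(15)*(1368 + ((210 + 101) + (4*(-57) + 215))) = (-2 + 2*15)*(1368 + ((210 + 101) + (4*(-57) + 215))) = (-2 + 30)*(1368 + (311 + (-228 + 215))) = 28*(1368 + (311 - 13)) = 28*(1368 + 298) = 28*1666 = 46648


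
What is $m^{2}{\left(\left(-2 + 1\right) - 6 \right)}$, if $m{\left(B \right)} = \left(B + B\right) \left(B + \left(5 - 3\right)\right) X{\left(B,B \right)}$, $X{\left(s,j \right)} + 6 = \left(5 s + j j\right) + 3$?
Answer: $592900$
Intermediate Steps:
$X{\left(s,j \right)} = -3 + j^{2} + 5 s$ ($X{\left(s,j \right)} = -6 + \left(\left(5 s + j j\right) + 3\right) = -6 + \left(\left(5 s + j^{2}\right) + 3\right) = -6 + \left(\left(j^{2} + 5 s\right) + 3\right) = -6 + \left(3 + j^{2} + 5 s\right) = -3 + j^{2} + 5 s$)
$m{\left(B \right)} = 2 B \left(2 + B\right) \left(-3 + B^{2} + 5 B\right)$ ($m{\left(B \right)} = \left(B + B\right) \left(B + \left(5 - 3\right)\right) \left(-3 + B^{2} + 5 B\right) = 2 B \left(B + 2\right) \left(-3 + B^{2} + 5 B\right) = 2 B \left(2 + B\right) \left(-3 + B^{2} + 5 B\right)$)
$m^{2}{\left(\left(-2 + 1\right) - 6 \right)} = \left(2 \left(\left(-2 + 1\right) - 6\right) \left(2 + \left(\left(-2 + 1\right) - 6\right)\right) \left(-3 + \left(\left(-2 + 1\right) - 6\right)^{2} + 5 \left(\left(-2 + 1\right) - 6\right)\right)\right)^{2} = \left(2 \left(-1 - 6\right) \left(2 - 7\right) \left(-3 + \left(-1 - 6\right)^{2} + 5 \left(-1 - 6\right)\right)\right)^{2} = \left(2 \left(-7\right) \left(2 - 7\right) \left(-3 + \left(-7\right)^{2} + 5 \left(-7\right)\right)\right)^{2} = \left(2 \left(-7\right) \left(-5\right) \left(-3 + 49 - 35\right)\right)^{2} = \left(2 \left(-7\right) \left(-5\right) 11\right)^{2} = 770^{2} = 592900$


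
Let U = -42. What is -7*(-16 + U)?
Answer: 406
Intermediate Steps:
-7*(-16 + U) = -7*(-16 - 42) = -7*(-58) = 406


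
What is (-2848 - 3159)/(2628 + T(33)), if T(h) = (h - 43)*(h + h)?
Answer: -6007/1968 ≈ -3.0523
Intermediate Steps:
T(h) = 2*h*(-43 + h) (T(h) = (-43 + h)*(2*h) = 2*h*(-43 + h))
(-2848 - 3159)/(2628 + T(33)) = (-2848 - 3159)/(2628 + 2*33*(-43 + 33)) = -6007/(2628 + 2*33*(-10)) = -6007/(2628 - 660) = -6007/1968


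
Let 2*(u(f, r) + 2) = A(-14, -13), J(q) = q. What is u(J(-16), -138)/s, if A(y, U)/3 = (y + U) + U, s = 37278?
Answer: -31/18639 ≈ -0.0016632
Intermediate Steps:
A(y, U) = 3*y + 6*U (A(y, U) = 3*((y + U) + U) = 3*((U + y) + U) = 3*(y + 2*U) = 3*y + 6*U)
u(f, r) = -62 (u(f, r) = -2 + (3*(-14) + 6*(-13))/2 = -2 + (-42 - 78)/2 = -2 + (1/2)*(-120) = -2 - 60 = -62)
u(J(-16), -138)/s = -62/37278 = -62*1/37278 = -31/18639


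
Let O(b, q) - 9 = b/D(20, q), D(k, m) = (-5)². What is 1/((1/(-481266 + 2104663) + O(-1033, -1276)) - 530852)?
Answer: -40584925/21545900310851 ≈ -1.8836e-6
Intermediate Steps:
D(k, m) = 25
O(b, q) = 9 + b/25
1/((1/(-481266 + 2104663) + O(-1033, -1276)) - 530852) = 1/((1/(-481266 + 2104663) + (9 + (1/25)*(-1033))) - 530852) = 1/((1/1623397 + (9 - 1033/25)) - 530852) = 1/((1/1623397 - 808/25) - 530852) = 1/(-1311704751/40584925 - 530852) = 1/(-21545900310851/40584925) = -40584925/21545900310851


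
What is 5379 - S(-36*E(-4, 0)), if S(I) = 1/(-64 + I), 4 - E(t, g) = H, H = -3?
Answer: 1699765/316 ≈ 5379.0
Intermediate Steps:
E(t, g) = 7 (E(t, g) = 4 - 1*(-3) = 4 + 3 = 7)
5379 - S(-36*E(-4, 0)) = 5379 - 1/(-64 - 36*7) = 5379 - 1/(-64 - 252) = 5379 - 1/(-316) = 5379 - 1*(-1/316) = 5379 + 1/316 = 1699765/316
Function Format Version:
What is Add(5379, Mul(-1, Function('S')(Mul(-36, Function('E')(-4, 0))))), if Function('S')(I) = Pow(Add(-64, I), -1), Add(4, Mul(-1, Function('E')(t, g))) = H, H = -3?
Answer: Rational(1699765, 316) ≈ 5379.0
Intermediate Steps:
Function('E')(t, g) = 7 (Function('E')(t, g) = Add(4, Mul(-1, -3)) = Add(4, 3) = 7)
Add(5379, Mul(-1, Function('S')(Mul(-36, Function('E')(-4, 0))))) = Add(5379, Mul(-1, Pow(Add(-64, Mul(-36, 7)), -1))) = Add(5379, Mul(-1, Pow(Add(-64, -252), -1))) = Add(5379, Mul(-1, Pow(-316, -1))) = Add(5379, Mul(-1, Rational(-1, 316))) = Add(5379, Rational(1, 316)) = Rational(1699765, 316)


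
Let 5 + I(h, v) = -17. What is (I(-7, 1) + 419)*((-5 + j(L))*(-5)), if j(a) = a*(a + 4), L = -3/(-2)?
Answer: -25805/4 ≈ -6451.3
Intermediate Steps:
L = 3/2 (L = -3*(-½) = 3/2 ≈ 1.5000)
I(h, v) = -22 (I(h, v) = -5 - 17 = -22)
j(a) = a*(4 + a)
(I(-7, 1) + 419)*((-5 + j(L))*(-5)) = (-22 + 419)*((-5 + 3*(4 + 3/2)/2)*(-5)) = 397*((-5 + (3/2)*(11/2))*(-5)) = 397*((-5 + 33/4)*(-5)) = 397*((13/4)*(-5)) = 397*(-65/4) = -25805/4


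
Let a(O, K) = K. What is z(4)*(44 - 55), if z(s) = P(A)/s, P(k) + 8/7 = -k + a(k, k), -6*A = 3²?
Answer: 22/7 ≈ 3.1429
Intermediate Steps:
A = -3/2 (A = -⅙*3² = -⅙*9 = -3/2 ≈ -1.5000)
P(k) = -8/7 (P(k) = -8/7 + (-k + k) = -8/7 + 0 = -8/7)
z(s) = -8/(7*s)
z(4)*(44 - 55) = (-8/7/4)*(44 - 55) = -8/7*¼*(-11) = -2/7*(-11) = 22/7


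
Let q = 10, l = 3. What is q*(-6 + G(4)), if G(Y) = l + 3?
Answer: 0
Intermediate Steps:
G(Y) = 6 (G(Y) = 3 + 3 = 6)
q*(-6 + G(4)) = 10*(-6 + 6) = 10*0 = 0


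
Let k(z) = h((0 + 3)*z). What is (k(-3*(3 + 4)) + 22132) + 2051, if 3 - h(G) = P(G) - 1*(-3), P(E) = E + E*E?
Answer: 20277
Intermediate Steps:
P(E) = E + E²
h(G) = -G*(1 + G) (h(G) = 3 - (G*(1 + G) - 1*(-3)) = 3 - (G*(1 + G) + 3) = 3 - (3 + G*(1 + G)) = 3 + (-3 - G*(1 + G)) = -G*(1 + G))
k(z) = -3*z*(1 + 3*z) (k(z) = -(0 + 3)*z*(1 + (0 + 3)*z) = -3*z*(1 + 3*z))
(k(-3*(3 + 4)) + 22132) + 2051 = (-3*(-3*(3 + 4))*(1 + 3*(-3*(3 + 4))) + 22132) + 2051 = (-3*(-3*7)*(1 + 3*(-3*7)) + 22132) + 2051 = (-3*(-21)*(1 + 3*(-21)) + 22132) + 2051 = (-3*(-21)*(1 - 63) + 22132) + 2051 = (-3*(-21)*(-62) + 22132) + 2051 = (-3906 + 22132) + 2051 = 18226 + 2051 = 20277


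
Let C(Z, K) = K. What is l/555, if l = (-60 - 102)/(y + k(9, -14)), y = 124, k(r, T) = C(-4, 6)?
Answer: -27/12025 ≈ -0.0022453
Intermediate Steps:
k(r, T) = 6
l = -81/65 (l = (-60 - 102)/(124 + 6) = -162/130 = -162*1/130 = -81/65 ≈ -1.2462)
l/555 = -81/65/555 = -81/65*1/555 = -27/12025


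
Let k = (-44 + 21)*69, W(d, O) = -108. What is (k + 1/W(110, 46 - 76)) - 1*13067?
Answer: -1582633/108 ≈ -14654.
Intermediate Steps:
k = -1587 (k = -23*69 = -1587)
(k + 1/W(110, 46 - 76)) - 1*13067 = (-1587 + 1/(-108)) - 1*13067 = (-1587 - 1/108) - 13067 = -171397/108 - 13067 = -1582633/108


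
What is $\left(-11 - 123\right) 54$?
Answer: $-7236$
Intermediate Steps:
$\left(-11 - 123\right) 54 = \left(-134\right) 54 = -7236$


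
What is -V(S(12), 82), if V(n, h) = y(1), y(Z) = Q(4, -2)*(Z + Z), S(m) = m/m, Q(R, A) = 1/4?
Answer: -1/2 ≈ -0.50000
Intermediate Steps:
Q(R, A) = 1/4
S(m) = 1
y(Z) = Z/2 (y(Z) = (Z + Z)/4 = (2*Z)/4 = Z/2)
V(n, h) = 1/2 (V(n, h) = (1/2)*1 = 1/2)
-V(S(12), 82) = -1*1/2 = -1/2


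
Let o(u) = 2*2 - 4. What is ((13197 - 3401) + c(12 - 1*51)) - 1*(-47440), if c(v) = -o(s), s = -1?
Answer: 57236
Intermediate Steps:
o(u) = 0 (o(u) = 4 - 4 = 0)
c(v) = 0 (c(v) = -1*0 = 0)
((13197 - 3401) + c(12 - 1*51)) - 1*(-47440) = ((13197 - 3401) + 0) - 1*(-47440) = (9796 + 0) + 47440 = 9796 + 47440 = 57236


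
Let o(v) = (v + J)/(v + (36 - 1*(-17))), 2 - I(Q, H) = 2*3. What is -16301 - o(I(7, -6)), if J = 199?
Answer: -798944/49 ≈ -16305.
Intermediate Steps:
I(Q, H) = -4 (I(Q, H) = 2 - 2*3 = 2 - 1*6 = 2 - 6 = -4)
o(v) = (199 + v)/(53 + v) (o(v) = (v + 199)/(v + (36 - 1*(-17))) = (199 + v)/(v + (36 + 17)) = (199 + v)/(v + 53) = (199 + v)/(53 + v))
-16301 - o(I(7, -6)) = -16301 - (199 - 4)/(53 - 4) = -16301 - 195/49 = -798944/49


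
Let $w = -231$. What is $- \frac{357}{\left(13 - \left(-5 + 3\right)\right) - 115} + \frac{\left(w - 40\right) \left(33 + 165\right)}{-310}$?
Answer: $\frac{547647}{3100} \approx 176.66$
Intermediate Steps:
$- \frac{357}{\left(13 - \left(-5 + 3\right)\right) - 115} + \frac{\left(w - 40\right) \left(33 + 165\right)}{-310} = - \frac{357}{\left(13 - \left(-5 + 3\right)\right) - 115} + \frac{\left(-231 - 40\right) \left(33 + 165\right)}{-310} = - \frac{357}{\left(13 - -2\right) - 115} + \left(-271\right) 198 \left(- \frac{1}{310}\right) = - \frac{357}{\left(13 + 2\right) - 115} - - \frac{26829}{155} = - \frac{357}{15 - 115} + \frac{26829}{155} = - \frac{357}{-100} + \frac{26829}{155} = \left(-357\right) \left(- \frac{1}{100}\right) + \frac{26829}{155} = \frac{357}{100} + \frac{26829}{155} = \frac{547647}{3100}$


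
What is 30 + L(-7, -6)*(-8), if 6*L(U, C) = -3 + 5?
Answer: 82/3 ≈ 27.333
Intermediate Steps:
L(U, C) = ⅓ (L(U, C) = (-3 + 5)/6 = (⅙)*2 = ⅓)
30 + L(-7, -6)*(-8) = 30 + (⅓)*(-8) = 30 - 8/3 = 82/3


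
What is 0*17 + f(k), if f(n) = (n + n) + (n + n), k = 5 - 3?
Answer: 8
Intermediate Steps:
k = 2
f(n) = 4*n (f(n) = 2*n + 2*n = 4*n)
0*17 + f(k) = 0*17 + 4*2 = 0 + 8 = 8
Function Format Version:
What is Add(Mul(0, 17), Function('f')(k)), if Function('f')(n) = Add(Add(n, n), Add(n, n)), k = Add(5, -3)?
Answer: 8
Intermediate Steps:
k = 2
Function('f')(n) = Mul(4, n) (Function('f')(n) = Add(Mul(2, n), Mul(2, n)) = Mul(4, n))
Add(Mul(0, 17), Function('f')(k)) = Add(Mul(0, 17), Mul(4, 2)) = Add(0, 8) = 8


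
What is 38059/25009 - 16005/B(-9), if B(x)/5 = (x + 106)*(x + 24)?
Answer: -84804/125045 ≈ -0.67819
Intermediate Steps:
B(x) = 5*(24 + x)*(106 + x) (B(x) = 5*((x + 106)*(x + 24)) = 5*((106 + x)*(24 + x)) = 5*((24 + x)*(106 + x)) = 5*(24 + x)*(106 + x))
38059/25009 - 16005/B(-9) = 38059/25009 - 16005/(12720 + 5*(-9)**2 + 650*(-9)) = 38059*(1/25009) - 16005/(12720 + 5*81 - 5850) = 38059/25009 - 16005/(12720 + 405 - 5850) = 38059/25009 - 16005/7275 = 38059/25009 - 16005*1/7275 = 38059/25009 - 11/5 = -84804/125045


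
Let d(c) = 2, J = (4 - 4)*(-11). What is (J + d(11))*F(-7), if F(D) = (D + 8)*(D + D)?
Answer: -28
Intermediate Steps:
J = 0 (J = 0*(-11) = 0)
F(D) = 2*D*(8 + D) (F(D) = (8 + D)*(2*D) = 2*D*(8 + D))
(J + d(11))*F(-7) = (0 + 2)*(2*(-7)*(8 - 7)) = 2*(2*(-7)*1) = 2*(-14) = -28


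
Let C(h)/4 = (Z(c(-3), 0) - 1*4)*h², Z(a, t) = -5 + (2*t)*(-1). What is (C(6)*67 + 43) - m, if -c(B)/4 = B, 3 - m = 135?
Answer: -86657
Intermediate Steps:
m = -132 (m = 3 - 1*135 = 3 - 135 = -132)
c(B) = -4*B
Z(a, t) = -5 - 2*t
C(h) = -36*h² (C(h) = 4*(((-5 - 2*0) - 1*4)*h²) = 4*(((-5 + 0) - 4)*h²) = 4*((-5 - 4)*h²) = 4*(-9*h²) = -36*h²)
(C(6)*67 + 43) - m = (-36*6²*67 + 43) - 1*(-132) = (-36*36*67 + 43) + 132 = (-1296*67 + 43) + 132 = (-86832 + 43) + 132 = -86789 + 132 = -86657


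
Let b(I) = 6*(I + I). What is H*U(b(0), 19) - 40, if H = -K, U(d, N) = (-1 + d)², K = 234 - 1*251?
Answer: -23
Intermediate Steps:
b(I) = 12*I (b(I) = 6*(2*I) = 12*I)
K = -17 (K = 234 - 251 = -17)
H = 17 (H = -1*(-17) = 17)
H*U(b(0), 19) - 40 = 17*(-1 + 12*0)² - 40 = 17*(-1 + 0)² - 40 = 17*(-1)² - 40 = 17*1 - 40 = 17 - 40 = -23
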